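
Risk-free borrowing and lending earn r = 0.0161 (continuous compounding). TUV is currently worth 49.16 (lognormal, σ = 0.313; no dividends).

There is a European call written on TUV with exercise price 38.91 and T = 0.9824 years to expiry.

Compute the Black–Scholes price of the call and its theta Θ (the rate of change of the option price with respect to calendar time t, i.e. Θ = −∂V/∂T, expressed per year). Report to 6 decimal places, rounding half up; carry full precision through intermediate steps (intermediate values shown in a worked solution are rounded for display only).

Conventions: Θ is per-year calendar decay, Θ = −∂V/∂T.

price = 12.454009
Θ = -2.411185

σ√T = 0.313·√0.9824 = 0.310233
d₁ = (ln(S/K) + (r+σ²/2)T) / (σ√T) = (ln(49.16/38.91) + (0.0161+0.313²/2)·0.9824) / 0.310233 = (0.233829 + 0.063939) / 0.310233 = 0.959819
d₂ = d₁ − σ√T = 0.959819 − 0.310233 = 0.649586
e^{−rT} = 0.984308
N(d₁) = 0.831427,  N(d₂) = 0.742020
Call price V = S·N(d₁) − K·e^{−rT}·N(d₂) = 40.872948 − 28.418939 = 12.454009
φ(d₁) = (1/√(2π))·e^{−d₁²/2} = 0.251688
Θ = −S·φ(d₁)·σ/(2√T) − r·K·e^{−rT}·N(d₂) = −1.953640 − 0.457545 = -2.411185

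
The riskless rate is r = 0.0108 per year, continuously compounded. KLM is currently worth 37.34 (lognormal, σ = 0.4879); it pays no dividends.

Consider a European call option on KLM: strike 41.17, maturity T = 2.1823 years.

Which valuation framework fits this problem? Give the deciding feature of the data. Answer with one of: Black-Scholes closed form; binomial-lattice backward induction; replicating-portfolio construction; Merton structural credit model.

framework: Black-Scholes closed form

Key observation: a European claim on KLM (strike 41.17) — a lognormal (GBM) underlying with constant rate and volatility — has an exact closed-form value; no lattice or capital structure is involved.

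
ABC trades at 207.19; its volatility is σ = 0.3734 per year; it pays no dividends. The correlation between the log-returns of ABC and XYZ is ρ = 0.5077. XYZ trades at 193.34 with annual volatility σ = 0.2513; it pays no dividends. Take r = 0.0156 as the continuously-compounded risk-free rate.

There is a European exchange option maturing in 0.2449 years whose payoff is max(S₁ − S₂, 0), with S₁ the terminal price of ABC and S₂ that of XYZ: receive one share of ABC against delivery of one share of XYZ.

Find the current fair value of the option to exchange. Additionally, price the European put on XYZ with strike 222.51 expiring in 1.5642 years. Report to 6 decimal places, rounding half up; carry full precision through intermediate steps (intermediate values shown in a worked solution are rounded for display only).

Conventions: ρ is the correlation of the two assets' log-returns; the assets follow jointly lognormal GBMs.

σ_eff = √(σ₁² + σ₂² − 2ρσ₁σ₂) = √(0.3734² + 0.2513² − 2·0.5077·0.3734·0.2513) = 0.327565
d₁ = (ln(S₁/S₂) + (q₂ − q₁ + σ_eff²/2)T) / (σ_eff√T) = (ln(207.19/193.34) + (0.0 − 0.0 + 0.053649)·0.2449) / 0.162103 = 0.507853
d₂ = d₁ − σ_eff√T = 0.507853 − 0.162103 = 0.345750
N(d₁) = 0.694222,  N(d₂) = 0.635235
V = S₁·e^{−q₁T}·N(d₁) − S₂·e^{−q₂T}·N(d₂) = 143.835836 − 122.816282 = 21.019553
[vanilla: XYZ put K=222.51]
σ√T = 0.2513·√1.5642 = 0.314296
d₁ = (ln(S/K) + (r+σ²/2)T) / (σ√T) = (ln(193.34/222.51) + (0.0156+0.2513²/2)·1.5642) / 0.314296 = (-0.140522 + 0.073792) / 0.314296 = -0.212314
d₂ = d₁ − σ√T = -0.212314 − 0.314296 = -0.526609
e^{−rT} = 0.975894
N(−d₁) = 0.584069,  N(−d₂) = 0.700768
price = K·e^{−rT}·N(−d₂) − S·N(−d₁) = 152.168969 − 112.923866 = 39.245103

exchange price = 21.019553
price(XYZ put K=222.51) = 39.245103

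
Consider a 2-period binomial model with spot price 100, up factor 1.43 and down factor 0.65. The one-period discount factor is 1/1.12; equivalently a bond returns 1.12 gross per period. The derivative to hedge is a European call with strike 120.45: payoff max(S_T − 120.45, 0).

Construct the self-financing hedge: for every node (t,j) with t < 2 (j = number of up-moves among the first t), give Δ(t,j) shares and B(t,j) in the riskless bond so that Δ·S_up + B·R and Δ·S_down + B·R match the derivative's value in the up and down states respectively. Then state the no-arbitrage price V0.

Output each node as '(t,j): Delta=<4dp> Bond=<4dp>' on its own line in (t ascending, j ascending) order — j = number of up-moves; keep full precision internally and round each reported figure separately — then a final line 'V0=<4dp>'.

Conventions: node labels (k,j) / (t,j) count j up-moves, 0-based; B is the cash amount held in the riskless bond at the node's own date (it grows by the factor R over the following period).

The replicating-portfolio and risk-neutral prices coincide; use p* = (1.12−0.65)/(1.43−0.65) = 0.6026 for the latter.
Payoffs at expiry: V(2,0)=0.0000, V(2,1)=0.0000, V(2,2)=84.0400
(1,0): S=65.0000. Δ = (V_up−V_dn)/(S_up−S_dn) = (0.0000−0.0000)/(92.9500−42.2500) = 0.0000. V = [p*·0.0000 + (1−p*)·0.0000]/1.12 = 0.0000. B = V − Δ·S = 0.0000.
(1,1): S=143.0000. Δ = (V_up−V_dn)/(S_up−S_dn) = (84.0400−0.0000)/(204.4900−92.9500) = 0.7535. V = [p*·84.0400 + (1−p*)·0.0000]/1.12 = 45.2138. B = V − Δ·S = -62.5298.
(0,0): S=100.0000. Δ = (V_up−V_dn)/(S_up−S_dn) = (45.2138−0.0000)/(143.0000−65.0000) = 0.5797. V = [p*·45.2138 + (1−p*)·0.0000]/1.12 = 24.3252. B = V − Δ·S = -33.6412.
Sanity check at the root: Δ(0,0)·S0 + B(0,0) reproduces V0 = 24.3252.

(0,0): Delta=0.5797 Bond=-33.6412
(1,0): Delta=0.0000 Bond=0.0000
(1,1): Delta=0.7535 Bond=-62.5298
V0=24.3252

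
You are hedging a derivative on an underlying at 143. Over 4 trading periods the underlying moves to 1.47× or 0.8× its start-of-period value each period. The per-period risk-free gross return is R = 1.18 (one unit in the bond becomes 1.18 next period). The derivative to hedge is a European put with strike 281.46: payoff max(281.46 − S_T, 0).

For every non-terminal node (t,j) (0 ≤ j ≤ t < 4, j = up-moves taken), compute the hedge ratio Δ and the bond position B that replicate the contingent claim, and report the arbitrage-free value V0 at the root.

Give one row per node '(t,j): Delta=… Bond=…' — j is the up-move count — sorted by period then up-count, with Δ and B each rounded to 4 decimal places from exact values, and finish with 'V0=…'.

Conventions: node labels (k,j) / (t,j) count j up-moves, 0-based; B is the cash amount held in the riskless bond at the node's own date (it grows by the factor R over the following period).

(0,0): Delta=-0.4299 Bond=97.6107
(1,0): Delta=-0.7530 Bond=152.1516
(1,1): Delta=-0.2957 Bond=86.9660
(2,0): Delta=-1.0000 Bond=202.1402
(2,1): Delta=-0.6505 Bond=162.2905
(2,2): Delta=-0.1483 Bond=57.0819
(3,0): Delta=-1.0000 Bond=238.5254
(3,1): Delta=-1.0000 Bond=238.5254
(3,2): Delta=-0.5053 Bond=155.6170
(3,3): Delta=0.0000 Bond=0.0000
V0=36.1390

Under the risk-neutral measure, an up-move has probability p* = (R−d)/(u−d) = 0.5672 and values discount at R = 1.18.
Terminal payoffs: V(4,0)=222.8872, V(4,1)=173.8325, V(4,2)=83.6944, V(4,3)=0.0000, V(4,4)=0.0000
Node (3,0) S=73.2160: V=(p*·173.8325+(1−p*)·222.8872)/1.18=165.3094; Δ=(173.8325−222.8872)/(107.6275−58.5728)=-1.0000; B=V−Δ·S=238.5254
Node (3,1) S=134.5344: V=(p*·83.6944+(1−p*)·173.8325)/1.18=103.9910; Δ=(83.6944−173.8325)/(197.7656−107.6275)=-1.0000; B=V−Δ·S=238.5254
Node (3,2) S=247.2070: V=(p*·0.0000+(1−p*)·83.6944)/1.18=30.7000; Δ=(0.0000−83.6944)/(363.3942−197.7656)=-0.5053; B=V−Δ·S=155.6170
Node (3,3) S=454.2428: V=(p*·0.0000+(1−p*)·0.0000)/1.18=0.0000; Δ=(0.0000−0.0000)/(667.7369−363.3942)=0.0000; B=V−Δ·S=0.0000
Node (2,0) S=91.5200: V=(p*·103.9910+(1−p*)·165.3094)/1.18=110.6202; Δ=(103.9910−165.3094)/(134.5344−73.2160)=-1.0000; B=V−Δ·S=202.1402
Node (2,1) S=168.1680: V=(p*·30.7000+(1−p*)·103.9910)/1.18=52.9008; Δ=(30.7000−103.9910)/(247.2070−134.5344)=-0.6505; B=V−Δ·S=162.2905
Node (2,2) S=309.0087: V=(p*·0.0000+(1−p*)·30.7000)/1.18=11.2611; Δ=(0.0000−30.7000)/(454.2428−247.2070)=-0.1483; B=V−Δ·S=57.0819
Node (1,0) S=114.4000: V=(p*·52.9008+(1−p*)·110.6202)/1.18=66.0032; Δ=(52.9008−110.6202)/(168.1680−91.5200)=-0.7530; B=V−Δ·S=152.1516
Node (1,1) S=210.2100: V=(p*·11.2611+(1−p*)·52.9008)/1.18=24.8171; Δ=(11.2611−52.9008)/(309.0087−168.1680)=-0.2957; B=V−Δ·S=86.9660
Node (0,0) S=143.0000: V=(p*·24.8171+(1−p*)·66.0032)/1.18=36.1390; Δ=(24.8171−66.0032)/(210.2100−114.4000)=-0.4299; B=V−Δ·S=97.6107
Sanity check at the root: Δ(0,0)·S0 + B(0,0) reproduces V0 = 36.1390.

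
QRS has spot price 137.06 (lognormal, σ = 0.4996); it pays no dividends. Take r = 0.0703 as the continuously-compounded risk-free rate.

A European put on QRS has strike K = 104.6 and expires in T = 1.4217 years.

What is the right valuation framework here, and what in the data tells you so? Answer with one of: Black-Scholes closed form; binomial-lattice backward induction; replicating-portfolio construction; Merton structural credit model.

Key observation: a European claim on QRS (strike 104.6) — a lognormal (GBM) underlying with constant rate and volatility — has an exact closed-form value; no lattice or capital structure is involved.

framework: Black-Scholes closed form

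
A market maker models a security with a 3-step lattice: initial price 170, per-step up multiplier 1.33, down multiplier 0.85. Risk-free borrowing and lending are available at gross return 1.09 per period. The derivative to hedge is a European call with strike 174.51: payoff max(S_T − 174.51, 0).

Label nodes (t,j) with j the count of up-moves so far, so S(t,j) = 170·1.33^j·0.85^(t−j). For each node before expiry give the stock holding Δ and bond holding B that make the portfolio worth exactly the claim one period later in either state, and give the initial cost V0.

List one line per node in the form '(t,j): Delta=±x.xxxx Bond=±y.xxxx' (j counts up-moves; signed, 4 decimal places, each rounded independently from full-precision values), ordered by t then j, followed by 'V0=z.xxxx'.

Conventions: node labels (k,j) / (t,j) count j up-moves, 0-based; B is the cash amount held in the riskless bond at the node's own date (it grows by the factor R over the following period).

(0,0): Delta=0.7905 Bond=-89.1341
(1,0): Delta=0.5363 Bond=-60.4358
(1,1): Delta=0.9529 Bond=-133.8766
(2,0): Delta=0.0000 Bond=0.0000
(2,1): Delta=0.8791 Bond=-131.7501
(2,2): Delta=1.0000 Bond=-160.1009
V0=45.2429

Arbitrage-free pricing uses the up-move probability p* = (R−d)/(u−d) = 0.5000, discounting each step at R = 1.09.
Payoffs at expiry: V(3,0)=0.0000, V(3,1)=0.0000, V(3,2)=81.0961, V(3,3)=225.4383
Node (2,0) S=122.8250: V=(p*·0.0000+(1−p*)·0.0000)/1.09=0.0000; Δ=(0.0000−0.0000)/(163.3572−104.4012)=0.0000; B=V−Δ·S=0.0000
Node (2,1) S=192.1850: V=(p*·81.0961+(1−p*)·0.0000)/1.09=37.2000; Δ=(81.0961−0.0000)/(255.6061−163.3572)=0.8791; B=V−Δ·S=-131.7501
Node (2,2) S=300.7130: V=(p*·225.4383+(1−p*)·81.0961)/1.09=140.6121; Δ=(225.4383−81.0961)/(399.9483−255.6061)=1.0000; B=V−Δ·S=-160.1009
Node (1,0) S=144.5000: V=(p*·37.2000+(1−p*)·0.0000)/1.09=17.0642; Δ=(37.2000−0.0000)/(192.1850−122.8250)=0.5363; B=V−Δ·S=-60.4358
Node (1,1) S=226.1000: V=(p*·140.6121+(1−p*)·37.2000)/1.09=81.5652; Δ=(140.6121−37.2000)/(300.7130−192.1850)=0.9529; B=V−Δ·S=-133.8766
Node (0,0) S=170.0000: V=(p*·81.5652+(1−p*)·17.0642)/1.09=45.2429; Δ=(81.5652−17.0642)/(226.1000−144.5000)=0.7905; B=V−Δ·S=-89.1341
Verification: the root portfolio costs Δ(0,0)·S0 + B(0,0) = 45.2429, matching V0.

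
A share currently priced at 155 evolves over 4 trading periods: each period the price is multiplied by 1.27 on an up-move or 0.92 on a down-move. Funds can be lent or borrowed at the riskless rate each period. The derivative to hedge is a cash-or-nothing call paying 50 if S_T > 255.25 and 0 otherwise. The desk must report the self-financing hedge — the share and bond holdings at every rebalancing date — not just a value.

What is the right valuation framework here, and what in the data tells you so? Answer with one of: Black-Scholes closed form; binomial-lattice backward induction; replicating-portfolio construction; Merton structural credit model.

framework: replicating-portfolio construction

Key observation: what is demanded is not a single number but the (Δ, B) position at each node of the 1.27/0.92 tree starting at 155; constructing those positions is the replicating-portfolio method.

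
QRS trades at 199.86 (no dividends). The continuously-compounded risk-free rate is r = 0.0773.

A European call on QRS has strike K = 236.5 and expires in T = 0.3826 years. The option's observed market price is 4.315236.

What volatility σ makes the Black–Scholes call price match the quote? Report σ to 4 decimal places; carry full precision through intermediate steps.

sigma = 0.2767

At σ = 0.2767 the Black–Scholes value reproduces the quote:
σ√T = 0.2767·√0.3826 = 0.171152
d₁ = (ln(S/K) + (r+σ²/2)T) / (σ√T) = (ln(199.86/236.5) + (0.0773+0.2767²/2)·0.3826) / 0.171152 = (-0.168331 + 0.044221) / 0.171152 = -0.725143
d₂ = d₁ − σ√T = -0.725143 − 0.171152 = -0.896295
e^{−rT} = 0.970858
N(d₁) = 0.234182,  N(d₂) = 0.185048
V = S·N(d₁) − K·e^{−rT}·N(d₂) = 46.803628 − 42.488392 = 4.315236 (matching the quote); vega is positive throughout, so no other σ reproduces this price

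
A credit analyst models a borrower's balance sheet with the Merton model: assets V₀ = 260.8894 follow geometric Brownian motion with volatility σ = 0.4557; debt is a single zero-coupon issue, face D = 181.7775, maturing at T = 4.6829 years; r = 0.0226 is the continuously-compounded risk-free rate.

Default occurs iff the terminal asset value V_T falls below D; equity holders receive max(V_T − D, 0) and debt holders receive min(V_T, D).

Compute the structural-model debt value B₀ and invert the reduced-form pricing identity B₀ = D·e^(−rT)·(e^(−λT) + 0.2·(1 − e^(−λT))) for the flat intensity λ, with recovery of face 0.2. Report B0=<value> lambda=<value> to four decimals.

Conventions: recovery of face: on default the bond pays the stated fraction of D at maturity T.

Apply the equity-as-call identities (strike 181.7775, horizon 4.6829 years):
d₁ = [ln(V₀/D) + (r + σ²/2)T] / (σ√T)
   = [ln(260.8894/181.7775) + (0.0226 + 0.5·0.4557²)·4.6829] / (0.4557·√4.6829)
   = [0.361313 + 0.592065] / 0.986135 = 0.966782
d₂ = d₁ − σ√T = 0.966782 − 0.986135 = -0.019353
N(d₁) = 0.833174,  N(d₂) = 0.492280,  e^(−rT) = 0.899574
E₀ = V₀·N(d₁) − D·e^(−rT)·N(d₂)
   = 260.8894·0.833174 − 181.7775·0.899574·0.492280 = 136.867388
B₀ = V₀ − E₀ = 260.8894 − 136.867388 = 124.022012
e^(−λT) = (B₀·e^(rT)/D − 0.2)/(1 − 0.2) = (124.0220·1.111637/181.7775 − 0.2)/0.8 = 0.69805065
λ = −ln(0.69805065)/4.6829 = 0.076761

B0=124.0220 lambda=0.0768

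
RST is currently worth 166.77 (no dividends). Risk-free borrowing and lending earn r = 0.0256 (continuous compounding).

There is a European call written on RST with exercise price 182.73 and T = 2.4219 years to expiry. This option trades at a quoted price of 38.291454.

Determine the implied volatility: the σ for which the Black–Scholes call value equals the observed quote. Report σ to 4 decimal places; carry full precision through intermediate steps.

sigma = 0.3937

At σ = 0.3937 the Black–Scholes value reproduces the quote:
σ√T = 0.3937·√2.4219 = 0.612694
d₁ = (ln(S/K) + (r+σ²/2)T) / (σ√T) = (ln(166.77/182.73) + (0.0256+0.3937²/2)·2.4219) / 0.612694 = (-0.091394 + 0.249698) / 0.612694 = 0.258373
d₂ = d₁ − σ√T = 0.258373 − 0.612694 = -0.354321
e^{−rT} = 0.939882
N(d₁) = 0.601940,  N(d₂) = 0.361549
V = S·N(d₁) − K·e^{−rT}·N(d₂) = 100.385606 − 62.094152 = 38.291454 (equal to the quote); since ∂V/∂σ > 0 for all σ, the implied volatility is unique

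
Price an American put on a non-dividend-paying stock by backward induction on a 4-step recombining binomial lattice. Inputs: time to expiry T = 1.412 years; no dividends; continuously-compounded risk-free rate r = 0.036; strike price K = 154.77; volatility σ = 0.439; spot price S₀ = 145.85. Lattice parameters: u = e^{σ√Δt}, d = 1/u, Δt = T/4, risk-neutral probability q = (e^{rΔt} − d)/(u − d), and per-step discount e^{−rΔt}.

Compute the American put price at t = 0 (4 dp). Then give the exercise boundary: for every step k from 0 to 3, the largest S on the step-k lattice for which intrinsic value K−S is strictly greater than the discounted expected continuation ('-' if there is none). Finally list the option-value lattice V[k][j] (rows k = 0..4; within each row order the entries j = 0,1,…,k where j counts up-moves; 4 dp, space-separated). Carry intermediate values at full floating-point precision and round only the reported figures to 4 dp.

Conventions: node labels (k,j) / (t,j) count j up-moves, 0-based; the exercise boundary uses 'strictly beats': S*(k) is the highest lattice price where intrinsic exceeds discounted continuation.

Δt=0.35300  u=1.29800  d=0.77041  q=0.45940  discount=0.98737
step 4 (expiry): payoffs max(K−S,0) = 103.3888 68.2024 8.9200 0.0000 0.0000
step 3: (k=3,j=0): S=66.6929, K−S=88.0771, hold=86.1227 ⇒ V=88.0771 exercise | (k=3,j=1): S=112.3650, K−S=42.4050, hold=40.4507 ⇒ V=42.4050 exercise | (k=3,j=2): S=189.3137, K−S=0.0000, hold=4.7612 ⇒ V=4.7612 continue | (k=3,j=3): S=318.9577, K−S=0.0000, hold=0.0000 ⇒ V=0.0000 continue  boundary S*=112.3650
step 2: (k=2,j=0): S=86.5676, K−S=68.2024, hold=66.2480 ⇒ V=68.2024 exercise | (k=2,j=1): S=145.8500, K−S=8.9200, hold=24.7943 ⇒ V=24.7943 continue | (k=2,j=2): S=245.7296, K−S=0.0000, hold=2.5414 ⇒ V=2.5414 continue  boundary S*=86.5676
step 1: (k=1,j=0): S=112.3650, K−S=42.4050, hold=47.6513 ⇒ V=47.6513 continue | (k=1,j=1): S=189.3137, K−S=0.0000, hold=14.3873 ⇒ V=14.3873 continue  boundary S*=-
step 0: (k=0,j=0): S=145.8500, K−S=8.9200, hold=31.9610 ⇒ V=31.9610 continue  boundary S*=-

price = 31.9610
boundary = - - 86.5676 112.3650
tree:
31.9610
47.6513 14.3873
68.2024 24.7943 2.5414
88.0771 42.4050 4.7612 0.0000
103.3888 68.2024 8.9200 0.0000 0.0000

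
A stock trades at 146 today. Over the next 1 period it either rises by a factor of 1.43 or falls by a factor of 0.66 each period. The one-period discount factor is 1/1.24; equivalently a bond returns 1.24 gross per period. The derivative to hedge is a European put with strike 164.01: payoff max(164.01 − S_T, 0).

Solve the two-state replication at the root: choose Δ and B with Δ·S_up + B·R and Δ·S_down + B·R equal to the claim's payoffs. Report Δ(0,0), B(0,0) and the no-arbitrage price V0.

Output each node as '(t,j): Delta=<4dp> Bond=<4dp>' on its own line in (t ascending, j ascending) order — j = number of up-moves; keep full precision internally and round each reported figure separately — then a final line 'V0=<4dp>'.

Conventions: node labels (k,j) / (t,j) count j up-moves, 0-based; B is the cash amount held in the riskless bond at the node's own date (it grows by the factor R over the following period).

(0,0): Delta=-0.6018 Bond=101.3191
V0=13.4620

The replicating-portfolio and risk-neutral prices coincide; use p* = (1.24−0.66)/(1.43−0.66) = 0.7532 for the latter.
At maturity the claim pays: V(1,0)=67.6500, V(1,1)=0.0000
  t=0,j=0: stock 146.0000 → up 208.7800 (V=0.0000), down 96.3600 (V=67.6500). Price 13.4620; hedge Δ=-0.6018, bond B=101.3191.
As a check, the time-0 holding Δ(0,0)·S0 + B(0,0) comes to 13.4620 — exactly V0.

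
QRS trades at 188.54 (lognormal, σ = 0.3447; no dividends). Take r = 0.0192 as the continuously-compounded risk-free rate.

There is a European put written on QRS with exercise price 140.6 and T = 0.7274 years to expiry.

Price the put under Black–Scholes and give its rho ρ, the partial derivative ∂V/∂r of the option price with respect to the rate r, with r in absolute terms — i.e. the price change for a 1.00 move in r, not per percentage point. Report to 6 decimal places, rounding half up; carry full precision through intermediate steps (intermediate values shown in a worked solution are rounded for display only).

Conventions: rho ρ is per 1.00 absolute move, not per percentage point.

σ√T = 0.3447·√0.7274 = 0.293987
d₁ = (ln(S/K) + (r+σ²/2)T) / (σ√T) = (ln(188.54/140.6) + (0.0192+0.3447²/2)·0.7274) / 0.293987 = (0.293391 + 0.057180) / 0.293987 = 1.192473
d₂ = d₁ − σ√T = 1.192473 − 0.293987 = 0.898486
e^{−rT} = 0.986131
N(−d₁) = 0.116538,  N(−d₂) = 0.184463
Put price V = K·e^{−rT}·N(−d₂) − S·N(−d₁) = 25.575825 − 21.972056 = 3.603770
ρ = −K·T·e^{−rT}·N(−d₂) = -18.603855

price = 3.603770
ρ = -18.603855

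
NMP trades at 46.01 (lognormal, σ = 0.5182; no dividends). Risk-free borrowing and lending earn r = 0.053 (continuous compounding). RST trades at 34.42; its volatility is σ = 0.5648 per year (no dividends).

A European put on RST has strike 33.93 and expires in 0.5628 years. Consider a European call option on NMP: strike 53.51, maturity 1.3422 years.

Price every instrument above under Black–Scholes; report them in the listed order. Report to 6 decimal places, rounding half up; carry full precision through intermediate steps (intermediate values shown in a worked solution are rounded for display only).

price(RST put K=33.93) = 4.936905
price(NMP call K=53.51) = 9.491781

[RST put K=33.93]
σ√T = 0.5648·√0.5628 = 0.423713
d₁ = (ln(S/K) + (r+σ²/2)T) / (σ√T) = (ln(34.42/33.93) + (0.053+0.5648²/2)·0.5628) / 0.423713 = (0.014338 + 0.119595) / 0.423713 = 0.316094
d₂ = d₁ − σ√T = 0.316094 − 0.423713 = -0.107619
e^{−rT} = 0.970612
N(−d₁) = 0.375966,  N(−d₂) = 0.542851
price = K·e^{−rT}·N(−d₂) − S·N(−d₁) = 17.877646 − 12.940741 = 4.936905
[NMP call K=53.51]
σ√T = 0.5182·√1.3422 = 0.600352
d₁ = (ln(S/K) + (r+σ²/2)T) / (σ√T) = (ln(46.01/53.51) + (0.053+0.5182²/2)·1.3422) / 0.600352 = (-0.151010 + 0.251348) / 0.600352 = 0.167132
d₂ = d₁ − σ√T = 0.167132 − 0.600352 = -0.433220
e^{−rT} = 0.931335
N(d₁) = 0.566367,  N(d₂) = 0.332427
price = S·N(d₁) − K·e^{−rT}·N(d₂) = 26.058544 − 16.566763 = 9.491781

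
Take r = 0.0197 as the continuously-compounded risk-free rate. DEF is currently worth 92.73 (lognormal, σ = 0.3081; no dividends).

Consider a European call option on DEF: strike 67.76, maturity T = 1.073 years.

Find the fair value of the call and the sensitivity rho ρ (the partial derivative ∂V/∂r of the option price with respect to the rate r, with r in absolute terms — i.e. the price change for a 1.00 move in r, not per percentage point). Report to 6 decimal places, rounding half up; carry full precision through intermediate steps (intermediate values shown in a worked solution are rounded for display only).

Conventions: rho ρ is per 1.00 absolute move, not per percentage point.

σ√T = 0.3081·√1.073 = 0.319148
d₁ = (ln(S/K) + (r+σ²/2)T) / (σ√T) = (ln(92.73/67.76) + (0.0197+0.3081²/2)·1.073) / 0.319148 = (0.313720 + 0.072066) / 0.319148 = 1.208800
d₂ = d₁ − σ√T = 1.208800 − 0.319148 = 0.889653
e^{−rT} = 0.979084
N(d₁) = 0.886630,  N(d₂) = 0.813174
Call price V = S·N(d₁) − K·e^{−rT}·N(d₂) = 82.217219 − 53.948157 = 28.269062
ρ = K·T·e^{−rT}·N(d₂) = 57.886373

price = 28.269062
ρ = 57.886373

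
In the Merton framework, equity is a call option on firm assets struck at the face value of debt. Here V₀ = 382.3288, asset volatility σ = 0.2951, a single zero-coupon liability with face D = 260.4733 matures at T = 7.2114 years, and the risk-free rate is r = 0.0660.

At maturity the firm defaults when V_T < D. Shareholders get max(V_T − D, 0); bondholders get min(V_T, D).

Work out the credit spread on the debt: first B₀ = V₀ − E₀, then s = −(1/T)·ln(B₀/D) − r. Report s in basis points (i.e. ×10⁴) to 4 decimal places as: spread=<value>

Equity is a call on the firm's assets struck at D = 260.4733:
d₁ = [ln(V₀/D) + (r + σ²/2)T] / (σ√T)
   = [ln(382.3288/260.4733) + (0.0660 + 0.5·0.2951²)·7.2114] / (0.2951·√7.2114)
   = [0.383781 + 0.789951] / 0.792463 = 1.481119
d₂ = d₁ − σ√T = 1.481119 − 0.792463 = 0.688656
N(d₁) = 0.930713,  N(d₂) = 0.754480,  e^(−rT) = 0.621293
E₀ = V₀·N(d₁) − D·e^(−rT)·N(d₂)
   = 382.3288·0.930713 − 260.4733·0.621293·0.754480 = 233.740512
B₀ = V₀ − E₀ = 382.3288 − 233.740512 = 148.588288
spread = −(1/T)·ln(B₀/D) − r = −(1/7.2114)·ln(148.588288/260.4733) − 0.0660 = 0.01183801
in basis points: 0.01183801 × 10⁴ = 118.3801 bp

spread=118.3801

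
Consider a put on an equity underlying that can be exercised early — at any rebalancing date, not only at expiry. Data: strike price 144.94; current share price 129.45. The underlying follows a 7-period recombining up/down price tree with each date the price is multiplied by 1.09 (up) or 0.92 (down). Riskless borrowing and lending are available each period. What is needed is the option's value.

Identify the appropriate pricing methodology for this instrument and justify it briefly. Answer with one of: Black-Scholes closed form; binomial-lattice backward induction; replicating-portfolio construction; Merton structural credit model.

framework: binomial-lattice backward induction

Key observation: with exercise allowed before expiry on a discrete up/down model (7 steps from spot 129.45), the strike-144.94 put's value must be rolled back through the tree testing early exercise at each node.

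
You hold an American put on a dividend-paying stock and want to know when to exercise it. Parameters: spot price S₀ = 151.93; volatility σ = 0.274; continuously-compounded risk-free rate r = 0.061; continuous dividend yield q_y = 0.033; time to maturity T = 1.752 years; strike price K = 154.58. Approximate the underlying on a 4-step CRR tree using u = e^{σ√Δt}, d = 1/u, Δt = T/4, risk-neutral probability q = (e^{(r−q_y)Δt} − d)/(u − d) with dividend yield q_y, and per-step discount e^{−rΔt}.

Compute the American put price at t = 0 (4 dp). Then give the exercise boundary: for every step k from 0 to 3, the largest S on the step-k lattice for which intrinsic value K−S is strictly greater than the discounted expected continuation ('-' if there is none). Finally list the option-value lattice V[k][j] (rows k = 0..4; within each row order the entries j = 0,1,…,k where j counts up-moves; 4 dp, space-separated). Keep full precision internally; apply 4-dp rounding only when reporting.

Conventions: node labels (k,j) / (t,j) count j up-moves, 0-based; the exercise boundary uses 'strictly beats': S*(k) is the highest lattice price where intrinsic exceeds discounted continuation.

Δt=0.43800  u=1.19882  d=0.83415  q=0.48863  discount=0.97364
step 4 (expiry): payoffs max(K−S,0) = 81.0223 48.8652 2.6500 0.0000 0.0000
step 3: (k=3,j=0): S=88.1824, K−S=66.3976, hold=63.5876 ⇒ V=66.3976 exercise | (k=3,j=1): S=126.7330, K−S=27.8470, hold=25.5903 ⇒ V=27.8470 exercise | (k=3,j=2): S=182.1367, K−S=0.0000, hold=1.3194 ⇒ V=1.3194 continue | (k=3,j=3): S=261.7611, K−S=0.0000, hold=0.0000 ⇒ V=0.0000 continue  boundary S*=126.7330
step 2: (k=2,j=0): S=105.7148, K−S=48.8652, hold=46.3068 ⇒ V=48.8652 exercise | (k=2,j=1): S=151.9300, K−S=2.6500, hold=14.4925 ⇒ V=14.4925 continue | (k=2,j=2): S=218.3490, K−S=0.0000, hold=0.6569 ⇒ V=0.6569 continue  boundary S*=105.7148
step 1: (k=1,j=0): S=126.7330, K−S=27.8470, hold=31.2243 ⇒ V=31.2243 continue | (k=1,j=1): S=182.1367, K−S=0.0000, hold=7.5282 ⇒ V=7.5282 continue  boundary S*=-
step 0: (k=0,j=0): S=151.9300, K−S=2.6500, hold=19.1278 ⇒ V=19.1278 continue  boundary S*=-

price = 19.1278
boundary = - - 105.7148 126.7330
tree:
19.1278
31.2243 7.5282
48.8652 14.4925 0.6569
66.3976 27.8470 1.3194 0.0000
81.0223 48.8652 2.6500 0.0000 0.0000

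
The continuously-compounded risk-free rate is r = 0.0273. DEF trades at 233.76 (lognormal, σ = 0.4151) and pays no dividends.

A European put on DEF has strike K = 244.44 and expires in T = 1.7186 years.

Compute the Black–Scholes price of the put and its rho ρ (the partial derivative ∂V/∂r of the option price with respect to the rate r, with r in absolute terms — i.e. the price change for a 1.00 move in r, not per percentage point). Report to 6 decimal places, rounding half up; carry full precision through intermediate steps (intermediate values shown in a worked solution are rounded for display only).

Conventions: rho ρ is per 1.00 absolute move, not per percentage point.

σ√T = 0.4151·√1.7186 = 0.544177
d₁ = (ln(S/K) + (r+σ²/2)T) / (σ√T) = (ln(233.76/244.44) + (0.0273+0.4151²/2)·1.7186) / 0.544177 = (-0.044675 + 0.194982) / 0.544177 = 0.276210
d₂ = d₁ − σ√T = 0.276210 − 0.544177 = -0.267967
e^{−rT} = 0.954166
N(−d₁) = 0.391193,  N(−d₂) = 0.605638
Put price V = K·e^{−rT}·N(−d₂) − S·N(−d₁) = 141.256676 − 91.445365 = 49.811310
ρ = −K·T·e^{−rT}·N(−d₂) = -242.763723

price = 49.811310
ρ = -242.763723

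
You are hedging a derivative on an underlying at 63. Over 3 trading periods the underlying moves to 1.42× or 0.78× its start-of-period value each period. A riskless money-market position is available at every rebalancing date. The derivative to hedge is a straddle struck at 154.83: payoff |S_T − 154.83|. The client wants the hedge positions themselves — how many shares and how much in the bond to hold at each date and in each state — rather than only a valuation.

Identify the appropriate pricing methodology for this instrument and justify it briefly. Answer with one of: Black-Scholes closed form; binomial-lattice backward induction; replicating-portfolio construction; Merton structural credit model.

framework: replicating-portfolio construction

Key observation: since the answer must list Δ and B at each node of the 1.42/0.78 lattice on 63, the replicating-portfolio method — solving the two-state system at every node — is the one that applies.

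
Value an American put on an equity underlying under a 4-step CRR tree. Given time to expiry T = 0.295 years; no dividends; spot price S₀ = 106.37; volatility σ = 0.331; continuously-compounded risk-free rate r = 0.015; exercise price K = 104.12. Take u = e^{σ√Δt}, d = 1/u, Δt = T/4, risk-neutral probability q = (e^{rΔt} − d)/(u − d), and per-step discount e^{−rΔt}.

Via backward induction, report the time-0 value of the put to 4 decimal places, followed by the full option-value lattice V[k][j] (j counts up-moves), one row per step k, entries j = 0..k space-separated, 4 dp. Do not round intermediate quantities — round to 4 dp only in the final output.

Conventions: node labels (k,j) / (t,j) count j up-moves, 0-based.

Δt=0.07375  u=1.09405  d=0.91403  q=0.48369  discount=0.99889
step 4 (expiry): payoffs max(K−S,0) = 29.8754 15.2527 0.0000 0.0000 0.0000
k=3: (k=3,j=0): S=81.2276, K−S=22.8924, hold=22.7773 ⇒ V=22.8924 exercise | (k=3,j=1): S=97.2256, K−S=6.8944, hold=7.8664 ⇒ V=7.8664 continue | (k=3,j=2): S=116.3745, K−S=0.0000, hold=0.0000 ⇒ V=0.0000 continue | (k=3,j=3): S=139.2947, K−S=0.0000, hold=0.0000 ⇒ V=0.0000 continue
k=2: (k=2,j=0): S=88.8673, K−S=15.2527, hold=15.6072 ⇒ V=15.6072 continue | (k=2,j=1): S=106.3700, K−S=0.0000, hold=4.0570 ⇒ V=4.0570 continue | (k=2,j=2): S=127.3199, K−S=0.0000, hold=0.0000 ⇒ V=0.0000 continue
k=1: (k=1,j=0): S=97.2256, K−S=6.8944, hold=10.0094 ⇒ V=10.0094 continue | (k=1,j=1): S=116.3745, K−S=0.0000, hold=2.0923 ⇒ V=2.0923 continue
k=0: (k=0,j=0): S=106.3700, K−S=0.0000, hold=6.1731 ⇒ V=6.1731 continue

price = 6.1731
tree:
6.1731
10.0094 2.0923
15.6072 4.0570 0.0000
22.8924 7.8664 0.0000 0.0000
29.8754 15.2527 0.0000 0.0000 0.0000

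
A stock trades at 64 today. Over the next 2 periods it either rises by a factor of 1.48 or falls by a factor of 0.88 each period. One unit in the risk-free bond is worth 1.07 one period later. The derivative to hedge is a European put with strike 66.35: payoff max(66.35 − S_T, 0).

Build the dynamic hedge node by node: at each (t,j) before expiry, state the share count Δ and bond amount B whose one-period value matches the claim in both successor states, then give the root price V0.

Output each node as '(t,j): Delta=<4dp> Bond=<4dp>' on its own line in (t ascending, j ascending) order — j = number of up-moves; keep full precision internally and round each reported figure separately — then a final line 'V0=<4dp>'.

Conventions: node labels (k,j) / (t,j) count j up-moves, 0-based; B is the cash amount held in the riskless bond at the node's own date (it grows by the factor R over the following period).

(0,0): Delta=-0.2792 Bond=24.7164
(1,0): Delta=-0.4968 Bond=38.7022
(1,1): Delta=0.0000 Bond=0.0000
V0=6.8471

The replicating-portfolio and risk-neutral prices coincide; use p* = (1.07−0.88)/(1.48−0.88) = 0.3167 for the latter.
Payoffs at expiry: V(2,0)=16.7884, V(2,1)=0.0000, V(2,2)=0.0000
  t=1,j=0: stock 56.3200 → up 83.3536 (V=0.0000), down 49.5616 (V=16.7884). Price 10.7216; hedge Δ=-0.4968, bond B=38.7022.
  t=1,j=1: stock 94.7200 → up 140.1856 (V=0.0000), down 83.3536 (V=0.0000). Price 0.0000; hedge Δ=0.0000, bond B=0.0000.
  t=0,j=0: stock 64.0000 → up 94.7200 (V=0.0000), down 56.3200 (V=10.7216). Price 6.8471; hedge Δ=-0.2792, bond B=24.7164.
Sanity check at the root: Δ(0,0)·S0 + B(0,0) reproduces V0 = 6.8471.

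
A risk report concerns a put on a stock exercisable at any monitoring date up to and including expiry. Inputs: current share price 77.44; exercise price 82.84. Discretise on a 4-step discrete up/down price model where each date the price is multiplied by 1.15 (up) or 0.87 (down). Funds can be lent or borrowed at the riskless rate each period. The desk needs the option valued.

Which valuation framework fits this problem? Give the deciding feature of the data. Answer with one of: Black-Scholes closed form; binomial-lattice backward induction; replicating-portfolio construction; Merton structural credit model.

framework: binomial-lattice backward induction

Key observation: the defining feature is the embedded early-exercise option across 4 discrete dates on the spot-77.44 tree; pricing the strike-82.84 put means working backward with an exercise test at every node.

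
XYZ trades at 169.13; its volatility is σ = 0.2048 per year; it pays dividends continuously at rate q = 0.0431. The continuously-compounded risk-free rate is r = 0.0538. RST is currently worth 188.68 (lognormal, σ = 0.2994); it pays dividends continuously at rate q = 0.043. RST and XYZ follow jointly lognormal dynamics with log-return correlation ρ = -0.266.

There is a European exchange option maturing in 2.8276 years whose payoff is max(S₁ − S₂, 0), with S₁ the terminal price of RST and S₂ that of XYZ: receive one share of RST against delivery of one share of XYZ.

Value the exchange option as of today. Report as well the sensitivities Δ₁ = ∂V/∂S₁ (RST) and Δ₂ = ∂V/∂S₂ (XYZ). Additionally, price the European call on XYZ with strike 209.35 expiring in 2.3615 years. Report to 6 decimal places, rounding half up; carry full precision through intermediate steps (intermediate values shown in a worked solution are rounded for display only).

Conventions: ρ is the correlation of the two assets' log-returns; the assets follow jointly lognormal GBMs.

σ_eff = √(σ₁² + σ₂² − 2ρσ₁σ₂) = √(0.2994² + 0.2048² − 2·-0.266·0.2994·0.2048) = 0.405221
d₁ = (ln(S₁/S₂) + (q₂ − q₁ + σ_eff²/2)T) / (σ_eff√T) = (ln(188.68/169.13) + (0.0431 − 0.043 + 0.082102)·2.8276) / 0.681398 = 0.501644
d₂ = d₁ − σ_eff√T = 0.501644 − 0.681398 = -0.179754
N(d₁) = 0.692041,  N(d₂) = 0.428673
V = S₁·e^{−q₁T}·N(d₁) − S₂·e^{−q₂T}·N(d₂) = 115.625395 − 64.182889 = 51.442506
Δ₁ = e^{−q₁T}·N(d₁) = 0.612812;  Δ₂ = −e^{−q₂T}·N(d₂) = -0.379488
[vanilla: XYZ call K=209.35]
σ√T = 0.2048·√2.3615 = 0.314720
d₁ = (ln(S/K) + (r−q+σ²/2)T) / (σ√T) = (ln(169.13/209.35) + (0.0538−0.0431+0.2048²/2)·2.3615) / 0.314720 = (-0.213340 + 0.074792) / 0.314720 = -0.440225
d₂ = d₁ − σ√T = -0.440225 − 0.314720 = -0.754945
e^{−rT} = 0.880691
e^{−qT} = 0.903228
N(d₁) = 0.329887,  N(d₂) = 0.225141
price = S·e^{−qT}·N(d₁) − K·e^{−rT}·N(d₂) = 50.394492 − 41.509838 = 8.884654

exchange price = 51.442506
Δ1 = 0.612812
Δ2 = -0.379488
price(XYZ call K=209.35) = 8.884654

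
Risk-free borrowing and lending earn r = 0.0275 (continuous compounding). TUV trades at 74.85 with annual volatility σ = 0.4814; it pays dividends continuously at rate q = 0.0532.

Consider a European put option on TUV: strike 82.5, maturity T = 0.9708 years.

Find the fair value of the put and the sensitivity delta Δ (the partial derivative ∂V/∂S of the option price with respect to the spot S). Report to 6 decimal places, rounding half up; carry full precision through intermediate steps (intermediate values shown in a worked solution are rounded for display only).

σ√T = 0.4814·√0.9708 = 0.474319
d₁ = (ln(S/K) + (r−q+σ²/2)T) / (σ√T) = (ln(74.85/82.5) + (0.0275−0.0532+0.4814²/2)·0.9708) / 0.474319 = (-0.097312 + 0.087540) / 0.474319 = -0.020603
d₂ = d₁ − σ√T = -0.020603 − 0.474319 = -0.494922
e^{−rT} = 0.973656
e^{−qT} = 0.949664
N(−d₁) = 0.508219,  N(−d₂) = 0.689672
Put price V = K·e^{−rT}·N(−d₂) − S·e^{−qT}·N(−d₁) = 55.399071 − 36.125397 = 19.273674
Δ = −e^{−qT}·N(−d₁) = -0.482637

price = 19.273674
Δ = -0.482637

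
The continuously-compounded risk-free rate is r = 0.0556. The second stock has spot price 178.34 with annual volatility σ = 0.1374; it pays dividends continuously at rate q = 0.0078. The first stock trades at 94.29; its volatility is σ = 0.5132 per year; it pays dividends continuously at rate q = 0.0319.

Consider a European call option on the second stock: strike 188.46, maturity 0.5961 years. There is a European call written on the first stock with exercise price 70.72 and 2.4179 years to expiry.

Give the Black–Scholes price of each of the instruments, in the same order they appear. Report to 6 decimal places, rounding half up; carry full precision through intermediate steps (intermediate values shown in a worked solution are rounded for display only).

[the second stock call K=188.46]
σ√T = 0.1374·√0.5961 = 0.106083
d₁ = (ln(S/K) + (r−q+σ²/2)T) / (σ√T) = (ln(178.34/188.46) + (0.0556−0.0078+0.1374²/2)·0.5961) / 0.106083 = (-0.055194 + 0.034120) / 0.106083 = -0.198651
d₂ = d₁ − σ√T = -0.198651 − 0.106083 = -0.304734
e^{−rT} = 0.967400
e^{−qT} = 0.995361
N(d₁) = 0.421268,  N(d₂) = 0.380284
price = S·e^{−qT}·N(d₁) − K·e^{−rT}·N(d₂) = 74.780387 − 69.331980 = 5.448407
[the first stock call K=70.72]
σ√T = 0.5132·√2.4179 = 0.798005
d₁ = (ln(S/K) + (r−q+σ²/2)T) / (σ√T) = (ln(94.29/70.72) + (0.0556−0.0319+0.5132²/2)·2.4179) / 0.798005 = (0.287647 + 0.375711) / 0.798005 = 0.831269
d₂ = d₁ − σ√T = 0.831269 − 0.798005 = 0.033264
e^{−rT} = 0.874209
e^{−qT} = 0.925769
N(d₁) = 0.797089,  N(d₂) = 0.513268
price = S·e^{−qT}·N(d₁) − K·e^{−rT}·N(d₂) = 69.578488 − 31.732322 = 37.846166

price(the second stock call K=188.46) = 5.448407
price(the first stock call K=70.72) = 37.846166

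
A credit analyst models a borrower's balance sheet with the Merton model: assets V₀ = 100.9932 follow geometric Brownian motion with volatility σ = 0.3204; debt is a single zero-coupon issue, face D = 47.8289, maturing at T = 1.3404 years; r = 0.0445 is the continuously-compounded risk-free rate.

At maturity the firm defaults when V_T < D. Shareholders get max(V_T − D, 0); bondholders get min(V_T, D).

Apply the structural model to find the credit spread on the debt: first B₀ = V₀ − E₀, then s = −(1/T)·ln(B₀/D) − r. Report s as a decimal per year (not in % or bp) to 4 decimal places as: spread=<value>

Apply the equity-as-call identities (strike 47.8289, horizon 1.3404 years):
d₁ = [ln(V₀/D) + (r + σ²/2)T] / (σ√T)
   = [ln(100.9932/47.8289) + (0.0445 + 0.5·0.3204²)·1.3404] / (0.3204·√1.3404)
   = [0.747423 + 0.128448] / 0.370945 = 2.361187
d₂ = d₁ − σ√T = 2.361187 − 0.370945 = 1.990242
N(d₁) = 0.990892,  N(d₂) = 0.976718,  e^(−rT) = 0.942096
E₀ = V₀·N(d₁) − D·e^(−rT)·N(d₂)
   = 100.9932·0.990892 − 47.8289·0.942096·0.976718 = 56.062978
B₀ = V₀ − E₀ = 100.9932 − 56.062978 = 44.930222
spread = −(1/T)·ln(B₀/D) − r = −(1/1.3404)·ln(44.930222/47.8289) − 0.0445 = 0.00214234

spread=0.0021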